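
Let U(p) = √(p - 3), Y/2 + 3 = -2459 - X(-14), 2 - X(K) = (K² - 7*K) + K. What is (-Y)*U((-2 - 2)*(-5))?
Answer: 4368*√17 ≈ 18010.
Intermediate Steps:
X(K) = 2 - K² + 6*K (X(K) = 2 - ((K² - 7*K) + K) = 2 - (K² - 6*K) = 2 + (-K² + 6*K) = 2 - K² + 6*K)
Y = -4368 (Y = -6 + 2*(-2459 - (2 - 1*(-14)² + 6*(-14))) = -6 + 2*(-2459 - (2 - 1*196 - 84)) = -6 + 2*(-2459 - (2 - 196 - 84)) = -6 + 2*(-2459 - 1*(-278)) = -6 + 2*(-2459 + 278) = -6 + 2*(-2181) = -6 - 4362 = -4368)
U(p) = √(-3 + p)
(-Y)*U((-2 - 2)*(-5)) = (-1*(-4368))*√(-3 + (-2 - 2)*(-5)) = 4368*√(-3 - 4*(-5)) = 4368*√(-3 + 20) = 4368*√17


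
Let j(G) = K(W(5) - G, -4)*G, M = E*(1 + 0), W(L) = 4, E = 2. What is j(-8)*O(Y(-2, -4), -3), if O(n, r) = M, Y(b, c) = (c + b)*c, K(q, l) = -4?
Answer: 64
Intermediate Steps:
M = 2 (M = 2*(1 + 0) = 2*1 = 2)
Y(b, c) = c*(b + c) (Y(b, c) = (b + c)*c = c*(b + c))
O(n, r) = 2
j(G) = -4*G
j(-8)*O(Y(-2, -4), -3) = -4*(-8)*2 = 32*2 = 64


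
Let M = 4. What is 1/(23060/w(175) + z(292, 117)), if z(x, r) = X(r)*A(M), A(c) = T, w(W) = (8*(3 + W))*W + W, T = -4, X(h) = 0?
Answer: 49875/4612 ≈ 10.814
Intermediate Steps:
w(W) = W + W*(24 + 8*W) (w(W) = (24 + 8*W)*W + W = W*(24 + 8*W) + W = W + W*(24 + 8*W))
A(c) = -4
z(x, r) = 0 (z(x, r) = 0*(-4) = 0)
1/(23060/w(175) + z(292, 117)) = 1/(23060/((175*(25 + 8*175))) + 0) = 1/(23060/((175*(25 + 1400))) + 0) = 1/(23060/((175*1425)) + 0) = 1/(23060/249375 + 0) = 1/(23060*(1/249375) + 0) = 1/(4612/49875 + 0) = 1/(4612/49875) = 49875/4612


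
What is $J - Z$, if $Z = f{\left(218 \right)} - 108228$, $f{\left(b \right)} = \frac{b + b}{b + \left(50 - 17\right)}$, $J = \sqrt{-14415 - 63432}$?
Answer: $\frac{27164792}{251} + i \sqrt{77847} \approx 1.0823 \cdot 10^{5} + 279.01 i$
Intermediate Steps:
$J = i \sqrt{77847}$ ($J = \sqrt{-77847} = i \sqrt{77847} \approx 279.01 i$)
$f{\left(b \right)} = \frac{2 b}{33 + b}$ ($f{\left(b \right)} = \frac{2 b}{b + \left(50 - 17\right)} = \frac{2 b}{b + 33} = \frac{2 b}{33 + b}$)
$Z = - \frac{27164792}{251}$ ($Z = 2 \cdot 218 \frac{1}{33 + 218} - 108228 = 2 \cdot 218 \cdot \frac{1}{251} - 108228 = \frac{436}{251} - 108228 = - \frac{27164792}{251} \approx -1.0823 \cdot 10^{5}$)
$J - Z = i \sqrt{77847} - - \frac{27164792}{251} = i \sqrt{77847} + \frac{27164792}{251} = \frac{27164792}{251} + i \sqrt{77847}$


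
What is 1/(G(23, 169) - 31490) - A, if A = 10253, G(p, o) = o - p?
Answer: -321370033/31344 ≈ -10253.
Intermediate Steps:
1/(G(23, 169) - 31490) - A = 1/((169 - 1*23) - 31490) - 1*10253 = 1/((169 - 23) - 31490) - 10253 = 1/(146 - 31490) - 10253 = 1/(-31344) - 10253 = -1/31344 - 10253 = -321370033/31344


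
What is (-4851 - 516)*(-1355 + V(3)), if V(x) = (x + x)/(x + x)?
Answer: 7266918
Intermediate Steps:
V(x) = 1 (V(x) = (2*x)/((2*x)) = (2*x)*(1/(2*x)) = 1)
(-4851 - 516)*(-1355 + V(3)) = (-4851 - 516)*(-1355 + 1) = -5367*(-1354) = 7266918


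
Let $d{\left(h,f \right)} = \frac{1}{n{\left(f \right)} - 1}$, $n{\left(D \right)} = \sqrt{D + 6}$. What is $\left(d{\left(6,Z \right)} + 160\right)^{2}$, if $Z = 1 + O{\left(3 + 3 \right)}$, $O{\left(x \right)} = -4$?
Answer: $25761 + \frac{321 \sqrt{3}}{2} \approx 26039.0$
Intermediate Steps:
$n{\left(D \right)} = \sqrt{6 + D}$
$Z = -3$ ($Z = 1 - 4 = -3$)
$d{\left(h,f \right)} = \frac{1}{-1 + \sqrt{6 + f}}$ ($d{\left(h,f \right)} = \frac{1}{\sqrt{6 + f} - 1} = \frac{1}{-1 + \sqrt{6 + f}}$)
$\left(d{\left(6,Z \right)} + 160\right)^{2} = \left(\frac{1}{-1 + \sqrt{6 - 3}} + 160\right)^{2} = \left(\frac{1}{-1 + \sqrt{3}} + 160\right)^{2} = \left(160 + \frac{1}{-1 + \sqrt{3}}\right)^{2}$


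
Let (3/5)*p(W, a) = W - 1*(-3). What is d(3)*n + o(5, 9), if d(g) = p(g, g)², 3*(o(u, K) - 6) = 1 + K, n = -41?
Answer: -12272/3 ≈ -4090.7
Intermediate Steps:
p(W, a) = 5 + 5*W/3 (p(W, a) = 5*(W - 1*(-3))/3 = 5*(W + 3)/3 = 5*(3 + W)/3 = 5 + 5*W/3)
o(u, K) = 19/3 + K/3 (o(u, K) = 6 + (1 + K)/3 = 6 + (⅓ + K/3) = 19/3 + K/3)
d(g) = (5 + 5*g/3)²
d(3)*n + o(5, 9) = (25*(3 + 3)²/9)*(-41) + (19/3 + (⅓)*9) = ((25/9)*6²)*(-41) + (19/3 + 3) = ((25/9)*36)*(-41) + 28/3 = 100*(-41) + 28/3 = -4100 + 28/3 = -12272/3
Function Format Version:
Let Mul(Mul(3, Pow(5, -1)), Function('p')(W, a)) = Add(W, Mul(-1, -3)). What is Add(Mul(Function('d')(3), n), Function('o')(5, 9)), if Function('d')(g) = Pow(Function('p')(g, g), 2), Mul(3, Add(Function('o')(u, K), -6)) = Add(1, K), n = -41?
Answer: Rational(-12272, 3) ≈ -4090.7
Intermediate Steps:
Function('p')(W, a) = Add(5, Mul(Rational(5, 3), W)) (Function('p')(W, a) = Mul(Rational(5, 3), Add(W, Mul(-1, -3))) = Mul(Rational(5, 3), Add(W, 3)) = Mul(Rational(5, 3), Add(3, W)) = Add(5, Mul(Rational(5, 3), W)))
Function('o')(u, K) = Add(Rational(19, 3), Mul(Rational(1, 3), K)) (Function('o')(u, K) = Add(6, Mul(Rational(1, 3), Add(1, K))) = Add(6, Add(Rational(1, 3), Mul(Rational(1, 3), K))) = Add(Rational(19, 3), Mul(Rational(1, 3), K)))
Function('d')(g) = Pow(Add(5, Mul(Rational(5, 3), g)), 2)
Add(Mul(Function('d')(3), n), Function('o')(5, 9)) = Add(Mul(Mul(Rational(25, 9), Pow(Add(3, 3), 2)), -41), Add(Rational(19, 3), Mul(Rational(1, 3), 9))) = Add(Mul(Mul(Rational(25, 9), Pow(6, 2)), -41), Add(Rational(19, 3), 3)) = Add(Mul(Mul(Rational(25, 9), 36), -41), Rational(28, 3)) = Add(Mul(100, -41), Rational(28, 3)) = Add(-4100, Rational(28, 3)) = Rational(-12272, 3)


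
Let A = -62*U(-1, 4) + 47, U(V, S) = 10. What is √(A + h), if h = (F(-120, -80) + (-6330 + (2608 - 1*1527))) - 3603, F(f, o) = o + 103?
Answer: I*√9402 ≈ 96.964*I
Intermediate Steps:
F(f, o) = 103 + o
A = -573 (A = -62*10 + 47 = -620 + 47 = -573)
h = -8829 (h = ((103 - 80) + (-6330 + (2608 - 1*1527))) - 3603 = (23 + (-6330 + (2608 - 1527))) - 3603 = (23 + (-6330 + 1081)) - 3603 = (23 - 5249) - 3603 = -5226 - 3603 = -8829)
√(A + h) = √(-573 - 8829) = √(-9402) = I*√9402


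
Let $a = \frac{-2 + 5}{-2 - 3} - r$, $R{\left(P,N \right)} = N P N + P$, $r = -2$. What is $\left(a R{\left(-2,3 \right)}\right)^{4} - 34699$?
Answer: $579957$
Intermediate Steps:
$R{\left(P,N \right)} = P + P N^{2}$ ($R{\left(P,N \right)} = P N^{2} + P = P + P N^{2}$)
$a = \frac{7}{5}$ ($a = \frac{-2 + 5}{-2 - 3} - -2 = \frac{3}{-5} + 2 = 3 \left(- \frac{1}{5}\right) + 2 = - \frac{3}{5} + 2 = \frac{7}{5} \approx 1.4$)
$\left(a R{\left(-2,3 \right)}\right)^{4} - 34699 = \left(\frac{7 \left(- 2 \left(1 + 3^{2}\right)\right)}{5}\right)^{4} - 34699 = \left(\frac{7 \left(- 2 \left(1 + 9\right)\right)}{5}\right)^{4} - 34699 = \left(\frac{7 \left(\left(-2\right) 10\right)}{5}\right)^{4} - 34699 = \left(\frac{7}{5} \left(-20\right)\right)^{4} - 34699 = \left(-28\right)^{4} - 34699 = 614656 - 34699 = 579957$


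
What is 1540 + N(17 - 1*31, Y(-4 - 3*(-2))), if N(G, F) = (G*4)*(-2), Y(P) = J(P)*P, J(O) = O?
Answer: 1652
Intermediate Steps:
Y(P) = P² (Y(P) = P*P = P²)
N(G, F) = -8*G (N(G, F) = (4*G)*(-2) = -8*G)
1540 + N(17 - 1*31, Y(-4 - 3*(-2))) = 1540 - 8*(17 - 1*31) = 1540 - 8*(17 - 31) = 1540 - 8*(-14) = 1540 + 112 = 1652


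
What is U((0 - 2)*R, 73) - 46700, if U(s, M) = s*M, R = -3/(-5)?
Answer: -233938/5 ≈ -46788.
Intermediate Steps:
R = 3/5 (R = -3*(-1/5) = 3/5 ≈ 0.60000)
U(s, M) = M*s
U((0 - 2)*R, 73) - 46700 = 73*((0 - 2)*(3/5)) - 46700 = 73*(-2*3/5) - 46700 = 73*(-6/5) - 46700 = -438/5 - 46700 = -233938/5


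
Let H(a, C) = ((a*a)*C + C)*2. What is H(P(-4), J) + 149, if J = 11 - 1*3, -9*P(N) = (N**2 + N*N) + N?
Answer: 25909/81 ≈ 319.86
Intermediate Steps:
P(N) = -2*N**2/9 - N/9 (P(N) = -((N**2 + N*N) + N)/9 = -((N**2 + N**2) + N)/9 = -(2*N**2 + N)/9 = -(N + 2*N**2)/9 = -2*N**2/9 - N/9)
J = 8 (J = 11 - 3 = 8)
H(a, C) = 2*C + 2*C*a**2 (H(a, C) = (a**2*C + C)*2 = (C*a**2 + C)*2 = (C + C*a**2)*2 = 2*C + 2*C*a**2)
H(P(-4), J) + 149 = 2*8*(1 + (-1/9*(-4)*(1 + 2*(-4)))**2) + 149 = 2*8*(1 + (-1/9*(-4)*(1 - 8))**2) + 149 = 2*8*(1 + (-1/9*(-4)*(-7))**2) + 149 = 2*8*(1 + (-28/9)**2) + 149 = 2*8*(1 + 784/81) + 149 = 2*8*(865/81) + 149 = 13840/81 + 149 = 25909/81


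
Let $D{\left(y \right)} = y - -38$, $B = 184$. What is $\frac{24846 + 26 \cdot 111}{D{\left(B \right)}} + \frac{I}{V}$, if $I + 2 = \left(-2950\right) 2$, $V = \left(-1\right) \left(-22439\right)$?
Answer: $\frac{103494684}{830243} \approx 124.66$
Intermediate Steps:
$V = 22439$
$D{\left(y \right)} = 38 + y$ ($D{\left(y \right)} = y + 38 = 38 + y$)
$I = -5902$ ($I = -2 - 5900 = -5902$)
$\frac{24846 + 26 \cdot 111}{D{\left(B \right)}} + \frac{I}{V} = \frac{24846 + 26 \cdot 111}{38 + 184} - \frac{5902}{22439} = \frac{24846 + 2886}{222} - \frac{5902}{22439} = 27732 \cdot \frac{1}{222} - \frac{5902}{22439} = \frac{4622}{37} - \frac{5902}{22439} = \frac{103494684}{830243}$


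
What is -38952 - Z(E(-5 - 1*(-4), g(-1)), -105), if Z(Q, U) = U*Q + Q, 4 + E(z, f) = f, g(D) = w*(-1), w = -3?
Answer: -39056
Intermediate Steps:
g(D) = 3 (g(D) = -3*(-1) = 3)
E(z, f) = -4 + f
Z(Q, U) = Q + Q*U (Z(Q, U) = Q*U + Q = Q + Q*U)
-38952 - Z(E(-5 - 1*(-4), g(-1)), -105) = -38952 - (-4 + 3)*(1 - 105) = -38952 - (-1)*(-104) = -38952 - 1*104 = -38952 - 104 = -39056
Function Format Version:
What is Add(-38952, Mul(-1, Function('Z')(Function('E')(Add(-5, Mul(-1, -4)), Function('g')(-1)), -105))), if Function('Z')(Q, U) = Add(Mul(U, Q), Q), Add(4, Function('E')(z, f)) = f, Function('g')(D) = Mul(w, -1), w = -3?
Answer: -39056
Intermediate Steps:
Function('g')(D) = 3 (Function('g')(D) = Mul(-3, -1) = 3)
Function('E')(z, f) = Add(-4, f)
Function('Z')(Q, U) = Add(Q, Mul(Q, U)) (Function('Z')(Q, U) = Add(Mul(Q, U), Q) = Add(Q, Mul(Q, U)))
Add(-38952, Mul(-1, Function('Z')(Function('E')(Add(-5, Mul(-1, -4)), Function('g')(-1)), -105))) = Add(-38952, Mul(-1, Mul(Add(-4, 3), Add(1, -105)))) = Add(-38952, Mul(-1, Mul(-1, -104))) = Add(-38952, Mul(-1, 104)) = Add(-38952, -104) = -39056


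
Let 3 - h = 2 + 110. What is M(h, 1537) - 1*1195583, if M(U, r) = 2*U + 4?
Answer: -1195797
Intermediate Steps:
h = -109 (h = 3 - (2 + 110) = 3 - 1*112 = 3 - 112 = -109)
M(U, r) = 4 + 2*U
M(h, 1537) - 1*1195583 = (4 + 2*(-109)) - 1*1195583 = (4 - 218) - 1195583 = -214 - 1195583 = -1195797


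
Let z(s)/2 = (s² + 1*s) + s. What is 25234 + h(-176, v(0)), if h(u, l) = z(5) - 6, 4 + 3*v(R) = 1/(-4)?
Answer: 25298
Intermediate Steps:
z(s) = 2*s² + 4*s (z(s) = 2*((s² + 1*s) + s) = 2*((s² + s) + s) = 2*((s + s²) + s) = 2*(s² + 2*s) = 2*s² + 4*s)
v(R) = -17/12 (v(R) = -4/3 + (⅓)/(-4) = -4/3 + (⅓)*(-¼) = -4/3 - 1/12 = -17/12)
h(u, l) = 64 (h(u, l) = 2*5*(2 + 5) - 6 = 2*5*7 - 6 = 70 - 6 = 64)
25234 + h(-176, v(0)) = 25234 + 64 = 25298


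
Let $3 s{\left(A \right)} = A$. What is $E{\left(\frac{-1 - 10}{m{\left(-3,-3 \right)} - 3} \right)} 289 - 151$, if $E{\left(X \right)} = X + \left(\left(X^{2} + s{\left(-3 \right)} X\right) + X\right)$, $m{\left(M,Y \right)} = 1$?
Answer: $\frac{40723}{4} \approx 10181.0$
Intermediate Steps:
$s{\left(A \right)} = \frac{A}{3}$
$E{\left(X \right)} = X + X^{2}$ ($E{\left(X \right)} = X + \left(\left(X^{2} + \frac{1}{3} \left(-3\right) X\right) + X\right) = X + \left(\left(X^{2} - X\right) + X\right) = X + X^{2}$)
$E{\left(\frac{-1 - 10}{m{\left(-3,-3 \right)} - 3} \right)} 289 - 151 = \frac{-1 - 10}{1 - 3} \left(1 + \frac{-1 - 10}{1 - 3}\right) 289 - 151 = - \frac{11}{-2} \left(1 - \frac{11}{-2}\right) 289 - 151 = \left(-11\right) \left(- \frac{1}{2}\right) \left(1 - - \frac{11}{2}\right) 289 - 151 = \frac{11 \left(1 + \frac{11}{2}\right)}{2} \cdot 289 - 151 = \frac{11}{2} \cdot \frac{13}{2} \cdot 289 - 151 = \frac{143}{4} \cdot 289 - 151 = \frac{41327}{4} - 151 = \frac{40723}{4}$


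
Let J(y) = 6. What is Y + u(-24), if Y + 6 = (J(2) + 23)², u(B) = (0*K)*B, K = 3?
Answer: 835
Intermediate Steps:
u(B) = 0 (u(B) = (0*3)*B = 0*B = 0)
Y = 835 (Y = -6 + (6 + 23)² = -6 + 29² = -6 + 841 = 835)
Y + u(-24) = 835 + 0 = 835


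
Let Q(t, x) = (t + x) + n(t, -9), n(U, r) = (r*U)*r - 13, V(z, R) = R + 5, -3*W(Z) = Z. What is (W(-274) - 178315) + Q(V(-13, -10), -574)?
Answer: -537662/3 ≈ -1.7922e+5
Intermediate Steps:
W(Z) = -Z/3
V(z, R) = 5 + R
n(U, r) = -13 + U*r² (n(U, r) = (U*r)*r - 13 = U*r² - 13 = -13 + U*r²)
Q(t, x) = -13 + x + 82*t (Q(t, x) = (t + x) + (-13 + t*(-9)²) = (t + x) + (-13 + t*81) = (t + x) + (-13 + 81*t) = -13 + x + 82*t)
(W(-274) - 178315) + Q(V(-13, -10), -574) = (-⅓*(-274) - 178315) + (-13 - 574 + 82*(5 - 10)) = (274/3 - 178315) + (-13 - 574 + 82*(-5)) = -534671/3 + (-13 - 574 - 410) = -534671/3 - 997 = -537662/3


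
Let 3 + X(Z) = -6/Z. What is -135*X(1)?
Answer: 1215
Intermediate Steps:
X(Z) = -3 - 6/Z
-135*X(1) = -135*(-3 - 6/1) = -135*(-3 - 6*1) = -135*(-3 - 6) = -135*(-9) = 1215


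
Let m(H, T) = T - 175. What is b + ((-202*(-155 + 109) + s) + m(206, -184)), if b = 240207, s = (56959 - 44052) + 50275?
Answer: 312322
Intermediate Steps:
s = 63182 (s = 12907 + 50275 = 63182)
m(H, T) = -175 + T
b + ((-202*(-155 + 109) + s) + m(206, -184)) = 240207 + ((-202*(-155 + 109) + 63182) + (-175 - 184)) = 240207 + ((-202*(-46) + 63182) - 359) = 240207 + ((9292 + 63182) - 359) = 240207 + (72474 - 359) = 240207 + 72115 = 312322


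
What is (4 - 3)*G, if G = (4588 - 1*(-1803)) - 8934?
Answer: -2543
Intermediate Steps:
G = -2543 (G = (4588 + 1803) - 8934 = 6391 - 8934 = -2543)
(4 - 3)*G = (4 - 3)*(-2543) = 1*(-2543) = -2543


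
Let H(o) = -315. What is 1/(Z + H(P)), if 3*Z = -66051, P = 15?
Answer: -1/22332 ≈ -4.4779e-5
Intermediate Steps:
Z = -22017 (Z = (1/3)*(-66051) = -22017)
1/(Z + H(P)) = 1/(-22017 - 315) = 1/(-22332) = -1/22332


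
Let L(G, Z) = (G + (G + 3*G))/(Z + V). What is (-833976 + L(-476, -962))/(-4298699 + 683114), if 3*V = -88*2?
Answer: 425604562/1845153545 ≈ 0.23066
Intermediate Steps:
V = -176/3 (V = (-88*2)/3 = (⅓)*(-176) = -176/3 ≈ -58.667)
L(G, Z) = 5*G/(-176/3 + Z) (L(G, Z) = (G + (G + 3*G))/(Z - 176/3) = (G + 4*G)/(-176/3 + Z) = (5*G)/(-176/3 + Z) = 5*G/(-176/3 + Z))
(-833976 + L(-476, -962))/(-4298699 + 683114) = (-833976 + 15*(-476)/(-176 + 3*(-962)))/(-4298699 + 683114) = (-833976 + 15*(-476)/(-176 - 2886))/(-3615585) = (-833976 + 15*(-476)/(-3062))*(-1/3615585) = (-833976 + 15*(-476)*(-1/3062))*(-1/3615585) = (-833976 + 3570/1531)*(-1/3615585) = -1276813686/1531*(-1/3615585) = 425604562/1845153545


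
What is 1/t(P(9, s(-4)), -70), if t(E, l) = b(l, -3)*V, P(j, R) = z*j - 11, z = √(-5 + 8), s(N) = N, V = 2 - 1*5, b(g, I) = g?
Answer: 1/210 ≈ 0.0047619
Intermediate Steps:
V = -3 (V = 2 - 5 = -3)
z = √3 ≈ 1.7320
P(j, R) = -11 + j*√3 (P(j, R) = √3*j - 11 = j*√3 - 11 = -11 + j*√3)
t(E, l) = -3*l (t(E, l) = l*(-3) = -3*l)
1/t(P(9, s(-4)), -70) = 1/(-3*(-70)) = 1/210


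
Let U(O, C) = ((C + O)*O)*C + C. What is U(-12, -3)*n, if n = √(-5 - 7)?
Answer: -1086*I*√3 ≈ -1881.0*I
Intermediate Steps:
U(O, C) = C + C*O*(C + O) (U(O, C) = (O*(C + O))*C + C = C*O*(C + O) + C = C + C*O*(C + O))
n = 2*I*√3 (n = √(-12) = 2*I*√3 ≈ 3.4641*I)
U(-12, -3)*n = (-3*(1 + (-12)² - 3*(-12)))*(2*I*√3) = (-3*(1 + 144 + 36))*(2*I*√3) = (-3*181)*(2*I*√3) = -1086*I*√3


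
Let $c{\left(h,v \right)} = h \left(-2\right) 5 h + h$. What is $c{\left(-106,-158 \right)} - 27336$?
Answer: $-139802$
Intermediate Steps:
$c{\left(h,v \right)} = h - 10 h^{2}$ ($c{\left(h,v \right)} = - 2 h 5 h + h = - 10 h h + h = - 10 h^{2} + h = h - 10 h^{2}$)
$c{\left(-106,-158 \right)} - 27336 = - 106 \left(1 - -1060\right) - 27336 = - 106 \left(1 + 1060\right) - 27336 = \left(-106\right) 1061 - 27336 = -112466 - 27336 = -139802$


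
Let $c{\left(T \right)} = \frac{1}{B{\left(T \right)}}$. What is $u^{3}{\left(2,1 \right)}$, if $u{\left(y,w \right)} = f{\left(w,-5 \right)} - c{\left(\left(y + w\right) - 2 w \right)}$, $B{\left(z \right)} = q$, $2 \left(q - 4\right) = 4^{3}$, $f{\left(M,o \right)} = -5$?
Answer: $- \frac{5929741}{46656} \approx -127.09$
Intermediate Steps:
$q = 36$ ($q = 4 + \frac{4^{3}}{2} = 4 + \frac{1}{2} \cdot 64 = 4 + 32 = 36$)
$B{\left(z \right)} = 36$
$c{\left(T \right)} = \frac{1}{36}$
$u{\left(y,w \right)} = - \frac{181}{36}$ ($u{\left(y,w \right)} = -5 - \frac{1}{36} = - \frac{181}{36}$)
$u^{3}{\left(2,1 \right)} = \left(- \frac{181}{36}\right)^{3} = - \frac{5929741}{46656}$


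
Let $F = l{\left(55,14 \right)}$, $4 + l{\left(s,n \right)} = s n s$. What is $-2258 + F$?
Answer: $40088$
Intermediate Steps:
$l{\left(s,n \right)} = -4 + n s^{2}$ ($l{\left(s,n \right)} = -4 + s n s = -4 + n s s = -4 + n s^{2}$)
$F = 42346$ ($F = -4 + 14 \cdot 55^{2} = -4 + 14 \cdot 3025 = -4 + 42350 = 42346$)
$-2258 + F = -2258 + 42346 = 40088$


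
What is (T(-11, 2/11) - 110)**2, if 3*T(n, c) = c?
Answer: 13162384/1089 ≈ 12087.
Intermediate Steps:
T(n, c) = c/3
(T(-11, 2/11) - 110)**2 = ((2/11)/3 - 110)**2 = ((2*(1/11))/3 - 110)**2 = ((1/3)*(2/11) - 110)**2 = (2/33 - 110)**2 = (-3628/33)**2 = 13162384/1089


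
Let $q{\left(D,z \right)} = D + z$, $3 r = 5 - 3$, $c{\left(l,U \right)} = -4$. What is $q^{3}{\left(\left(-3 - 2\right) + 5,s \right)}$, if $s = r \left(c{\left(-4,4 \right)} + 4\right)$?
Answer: $0$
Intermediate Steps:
$r = \frac{2}{3}$ ($r = \frac{5 - 3}{3} = \frac{1}{3} \cdot 2 = \frac{2}{3} \approx 0.66667$)
$s = 0$ ($s = \frac{2 \left(-4 + 4\right)}{3} = \frac{2}{3} \cdot 0 = 0$)
$q^{3}{\left(\left(-3 - 2\right) + 5,s \right)} = \left(\left(\left(-3 - 2\right) + 5\right) + 0\right)^{3} = \left(\left(-5 + 5\right) + 0\right)^{3} = \left(0 + 0\right)^{3} = 0^{3} = 0$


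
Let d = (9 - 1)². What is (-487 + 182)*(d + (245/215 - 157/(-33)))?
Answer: -30251120/1419 ≈ -21319.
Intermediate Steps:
d = 64 (d = 8² = 64)
(-487 + 182)*(d + (245/215 - 157/(-33))) = (-487 + 182)*(64 + (245/215 - 157/(-33))) = -305*(64 + (245*(1/215) - 157*(-1/33))) = -305*(64 + (49/43 + 157/33)) = -305*(64 + 8368/1419) = -305*99184/1419 = -30251120/1419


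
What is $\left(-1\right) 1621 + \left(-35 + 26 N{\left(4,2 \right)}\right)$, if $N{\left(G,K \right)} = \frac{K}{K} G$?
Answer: $-1552$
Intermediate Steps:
$N{\left(G,K \right)} = G$ ($N{\left(G,K \right)} = 1 G = G$)
$\left(-1\right) 1621 + \left(-35 + 26 N{\left(4,2 \right)}\right) = \left(-1\right) 1621 + \left(-35 + 26 \cdot 4\right) = -1621 + \left(-35 + 104\right) = -1621 + 69 = -1552$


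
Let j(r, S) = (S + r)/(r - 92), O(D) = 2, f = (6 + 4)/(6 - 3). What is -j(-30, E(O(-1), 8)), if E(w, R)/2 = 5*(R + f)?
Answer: 125/183 ≈ 0.68306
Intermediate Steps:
f = 10/3 ≈ 3.3333
E(w, R) = 100/3 + 10*R (E(w, R) = 2*(5*(R + 10/3)) = 2*(5*(10/3 + R)) = 2*(50/3 + 5*R) = 100/3 + 10*R)
j(r, S) = (S + r)/(-92 + r)
-j(-30, E(O(-1), 8)) = -((100/3 + 10*8) - 30)/(-92 - 30) = -((100/3 + 80) - 30)/(-122) = -(-1)*(340/3 - 30)/122 = -(-1)*250/(122*3) = -1*(-125/183) = 125/183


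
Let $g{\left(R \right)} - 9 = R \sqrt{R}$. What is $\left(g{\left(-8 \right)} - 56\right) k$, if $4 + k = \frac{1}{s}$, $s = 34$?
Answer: $\frac{6345}{34} + \frac{1080 i \sqrt{2}}{17} \approx 186.62 + 89.844 i$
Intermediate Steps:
$k = - \frac{135}{34}$ ($k = -4 + \frac{1}{34} = - \frac{135}{34} \approx -3.9706$)
$g{\left(R \right)} = 9 + R^{\frac{3}{2}}$ ($g{\left(R \right)} = 9 + R \sqrt{R} = 9 + R^{\frac{3}{2}}$)
$\left(g{\left(-8 \right)} - 56\right) k = \left(\left(9 + \left(-8\right)^{\frac{3}{2}}\right) - 56\right) \left(- \frac{135}{34}\right) = \left(\left(9 - 16 i \sqrt{2}\right) - 56\right) \left(- \frac{135}{34}\right) = \left(-47 - 16 i \sqrt{2}\right) \left(- \frac{135}{34}\right) = \frac{6345}{34} + \frac{1080 i \sqrt{2}}{17}$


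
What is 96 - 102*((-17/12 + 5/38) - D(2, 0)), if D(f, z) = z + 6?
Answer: 31885/38 ≈ 839.08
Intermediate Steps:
D(f, z) = 6 + z
96 - 102*((-17/12 + 5/38) - D(2, 0)) = 96 - 102*((-17/12 + 5/38) - (6 + 0)) = 96 - 102*((-17*1/12 + 5*(1/38)) - 1*6) = 96 - 102*((-17/12 + 5/38) - 6) = 96 - 102*(-293/228 - 6) = 96 - 102*(-1661/228) = 96 + 28237/38 = 31885/38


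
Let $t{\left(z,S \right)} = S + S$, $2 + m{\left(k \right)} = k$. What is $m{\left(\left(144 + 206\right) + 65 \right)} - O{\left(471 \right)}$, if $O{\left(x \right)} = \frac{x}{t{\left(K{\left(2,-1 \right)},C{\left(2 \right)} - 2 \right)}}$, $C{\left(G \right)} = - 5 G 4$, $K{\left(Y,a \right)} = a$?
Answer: $\frac{11721}{28} \approx 418.61$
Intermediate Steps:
$C{\left(G \right)} = - 20 G$
$m{\left(k \right)} = -2 + k$
$t{\left(z,S \right)} = 2 S$
$O{\left(x \right)} = - \frac{x}{84}$ ($O{\left(x \right)} = \frac{x}{2 \left(\left(-20\right) 2 - 2\right)} = \frac{x}{2 \left(-40 - 2\right)} = \frac{x}{2 \left(-42\right)} = \frac{x}{-84} = x \left(- \frac{1}{84}\right) = - \frac{x}{84}$)
$m{\left(\left(144 + 206\right) + 65 \right)} - O{\left(471 \right)} = \left(-2 + \left(\left(144 + 206\right) + 65\right)\right) - \left(- \frac{1}{84}\right) 471 = \left(-2 + \left(350 + 65\right)\right) - - \frac{157}{28} = \left(-2 + 415\right) + \frac{157}{28} = 413 + \frac{157}{28} = \frac{11721}{28}$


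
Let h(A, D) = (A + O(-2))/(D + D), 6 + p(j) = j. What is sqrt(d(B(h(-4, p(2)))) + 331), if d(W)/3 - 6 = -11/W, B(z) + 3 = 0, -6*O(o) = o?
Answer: 6*sqrt(10) ≈ 18.974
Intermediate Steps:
p(j) = -6 + j
O(o) = -o/6
h(A, D) = (1/3 + A)/(2*D) (h(A, D) = (A - 1/6*(-2))/(D + D) = (A + 1/3)/((2*D)) = (1/3 + A)*(1/(2*D)) = (1/3 + A)/(2*D))
B(z) = -3 (B(z) = -3 + 0 = -3)
d(W) = 18 - 33/W (d(W) = 18 + 3*(-11/W) = 18 - 33/W)
sqrt(d(B(h(-4, p(2)))) + 331) = sqrt((18 - 33/(-3)) + 331) = sqrt((18 - 33*(-1/3)) + 331) = sqrt((18 + 11) + 331) = sqrt(29 + 331) = sqrt(360) = 6*sqrt(10)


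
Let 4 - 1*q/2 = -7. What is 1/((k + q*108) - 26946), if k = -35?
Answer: -1/24605 ≈ -4.0642e-5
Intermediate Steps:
q = 22 (q = 8 - 2*(-7) = 8 + 14 = 22)
1/((k + q*108) - 26946) = 1/((-35 + 22*108) - 26946) = 1/((-35 + 2376) - 26946) = 1/(2341 - 26946) = 1/(-24605) = -1/24605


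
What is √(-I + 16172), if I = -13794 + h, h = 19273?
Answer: 17*√37 ≈ 103.41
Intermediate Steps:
I = 5479 (I = -13794 + 19273 = 5479)
√(-I + 16172) = √(-1*5479 + 16172) = √(-5479 + 16172) = √10693 = 17*√37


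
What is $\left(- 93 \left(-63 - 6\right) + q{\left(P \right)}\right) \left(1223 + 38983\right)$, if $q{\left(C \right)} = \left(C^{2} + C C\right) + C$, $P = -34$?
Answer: $349591170$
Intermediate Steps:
$q{\left(C \right)} = C + 2 C^{2}$ ($q{\left(C \right)} = \left(C^{2} + C^{2}\right) + C = 2 C^{2} + C = C + 2 C^{2}$)
$\left(- 93 \left(-63 - 6\right) + q{\left(P \right)}\right) \left(1223 + 38983\right) = \left(- 93 \left(-63 - 6\right) - 34 \left(1 + 2 \left(-34\right)\right)\right) \left(1223 + 38983\right) = \left(\left(-93\right) \left(-69\right) - 34 \left(1 - 68\right)\right) 40206 = \left(6417 - -2278\right) 40206 = \left(6417 + 2278\right) 40206 = 8695 \cdot 40206 = 349591170$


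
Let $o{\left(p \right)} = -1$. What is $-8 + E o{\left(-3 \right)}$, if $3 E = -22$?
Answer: $- \frac{2}{3} \approx -0.66667$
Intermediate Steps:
$E = - \frac{22}{3}$ ($E = \frac{1}{3} \left(-22\right) = - \frac{22}{3} \approx -7.3333$)
$-8 + E o{\left(-3 \right)} = -8 - - \frac{22}{3} = -8 + \frac{22}{3} = - \frac{2}{3}$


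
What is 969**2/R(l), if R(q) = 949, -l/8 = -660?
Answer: 938961/949 ≈ 989.42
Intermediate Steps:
l = 5280 (l = -8*(-660) = 5280)
969**2/R(l) = 969**2/949 = 938961*(1/949) = 938961/949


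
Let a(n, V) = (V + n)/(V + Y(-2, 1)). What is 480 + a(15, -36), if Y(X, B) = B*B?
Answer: 2403/5 ≈ 480.60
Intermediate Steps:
Y(X, B) = B²
a(n, V) = (V + n)/(1 + V) (a(n, V) = (V + n)/(V + 1²) = (V + n)/(V + 1) = (V + n)/(1 + V))
480 + a(15, -36) = 480 + (-36 + 15)/(1 - 36) = 480 - 21/(-35) = 480 - 1/35*(-21) = 480 + ⅗ = 2403/5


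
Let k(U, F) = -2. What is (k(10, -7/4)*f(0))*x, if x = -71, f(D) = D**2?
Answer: 0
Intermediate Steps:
(k(10, -7/4)*f(0))*x = -2*0**2*(-71) = -2*0*(-71) = 0*(-71) = 0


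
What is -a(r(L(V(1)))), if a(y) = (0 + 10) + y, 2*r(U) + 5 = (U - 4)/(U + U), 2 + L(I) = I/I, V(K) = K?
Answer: -35/4 ≈ -8.7500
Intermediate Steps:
L(I) = -1 (L(I) = -2 + I/I = -2 + 1 = -1)
r(U) = -5/2 + (-4 + U)/(4*U) (r(U) = -5/2 + ((U - 4)/(U + U))/2 = -5/2 + ((-4 + U)/((2*U)))/2 = -5/2 + ((-4 + U)*(1/(2*U)))/2 = -5/2 + ((-4 + U)/(2*U))/2 = -5/2 + (-4 + U)/(4*U))
a(y) = 10 + y
-a(r(L(V(1)))) = -(10 + (-9/4 - 1/(-1))) = -(10 + (-9/4 - 1*(-1))) = -(10 + (-9/4 + 1)) = -(10 - 5/4) = -1*35/4 = -35/4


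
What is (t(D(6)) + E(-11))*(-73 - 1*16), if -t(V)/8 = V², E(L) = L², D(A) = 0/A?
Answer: -10769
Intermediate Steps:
D(A) = 0
t(V) = -8*V²
(t(D(6)) + E(-11))*(-73 - 1*16) = (-8*0² + (-11)²)*(-73 - 1*16) = (-8*0 + 121)*(-73 - 16) = (0 + 121)*(-89) = 121*(-89) = -10769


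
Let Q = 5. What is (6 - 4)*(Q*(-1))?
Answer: -10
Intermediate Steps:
(6 - 4)*(Q*(-1)) = (6 - 4)*(5*(-1)) = 2*(-5) = -10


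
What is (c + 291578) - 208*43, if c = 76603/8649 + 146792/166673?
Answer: 407446430098445/1441554777 ≈ 2.8264e+5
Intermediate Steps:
c = 14037255827/1441554777 (c = 76603*(1/8649) + 146792*(1/166673) = 76603/8649 + 146792/166673 = 14037255827/1441554777 ≈ 9.7376)
(c + 291578) - 208*43 = (14037255827/1441554777 + 291578) - 208*43 = 420339696023933/1441554777 - 8944 = 407446430098445/1441554777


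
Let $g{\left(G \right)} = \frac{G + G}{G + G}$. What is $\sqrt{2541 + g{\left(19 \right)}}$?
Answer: $\sqrt{2542} \approx 50.418$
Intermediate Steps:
$g{\left(G \right)} = 1$ ($g{\left(G \right)} = \frac{2 G}{2 G} = 2 G \frac{1}{2 G} = 1$)
$\sqrt{2541 + g{\left(19 \right)}} = \sqrt{2541 + 1} = \sqrt{2542}$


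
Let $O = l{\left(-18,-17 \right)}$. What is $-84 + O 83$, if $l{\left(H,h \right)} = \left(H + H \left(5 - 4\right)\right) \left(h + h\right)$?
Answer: $101508$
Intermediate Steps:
$l{\left(H,h \right)} = 4 H h$ ($l{\left(H,h \right)} = \left(H + H 1\right) 2 h = \left(H + H\right) 2 h = 2 H 2 h = 4 H h$)
$O = 1224$ ($O = 4 \left(-18\right) \left(-17\right) = 1224$)
$-84 + O 83 = -84 + 1224 \cdot 83 = -84 + 101592 = 101508$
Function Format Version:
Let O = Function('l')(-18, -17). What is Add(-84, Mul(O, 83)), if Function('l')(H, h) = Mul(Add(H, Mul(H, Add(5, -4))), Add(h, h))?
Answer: 101508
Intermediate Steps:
Function('l')(H, h) = Mul(4, H, h) (Function('l')(H, h) = Mul(Add(H, Mul(H, 1)), Mul(2, h)) = Mul(Add(H, H), Mul(2, h)) = Mul(Mul(2, H), Mul(2, h)) = Mul(4, H, h))
O = 1224 (O = Mul(4, -18, -17) = 1224)
Add(-84, Mul(O, 83)) = Add(-84, Mul(1224, 83)) = Add(-84, 101592) = 101508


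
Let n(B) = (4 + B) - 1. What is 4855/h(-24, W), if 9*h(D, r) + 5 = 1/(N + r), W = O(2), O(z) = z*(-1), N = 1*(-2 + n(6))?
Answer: -72825/8 ≈ -9103.1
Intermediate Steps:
n(B) = 3 + B
N = 7 (N = 1*(-2 + (3 + 6)) = 1*(-2 + 9) = 1*7 = 7)
O(z) = -z
W = -2 (W = -1*2 = -2)
h(D, r) = -5/9 + 1/(9*(7 + r))
4855/h(-24, W) = 4855/(((-34 - 5*(-2))/(9*(7 - 2)))) = 4855/(((⅑)*(-34 + 10)/5)) = 4855/(((⅑)*(⅕)*(-24))) = 4855/(-8/15) = 4855*(-15/8) = -72825/8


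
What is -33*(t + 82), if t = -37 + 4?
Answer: -1617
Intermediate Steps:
t = -33
-33*(t + 82) = -33*(-33 + 82) = -33*49 = -1617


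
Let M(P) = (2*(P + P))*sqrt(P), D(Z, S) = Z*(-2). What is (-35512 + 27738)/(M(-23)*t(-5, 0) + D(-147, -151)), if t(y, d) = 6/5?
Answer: -4761575/764091 - 1788020*I*sqrt(23)/764091 ≈ -6.2317 - 11.223*I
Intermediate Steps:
D(Z, S) = -2*Z
t(y, d) = 6/5 (t(y, d) = 6*(1/5) = 6/5)
M(P) = 4*P**(3/2) (M(P) = (2*(2*P))*sqrt(P) = (4*P)*sqrt(P) = 4*P**(3/2))
(-35512 + 27738)/(M(-23)*t(-5, 0) + D(-147, -151)) = (-35512 + 27738)/((4*(-23)**(3/2))*(6/5) - 2*(-147)) = -7774/((4*(-23*I*sqrt(23)))*(6/5) + 294) = -7774/(-92*I*sqrt(23)*(6/5) + 294) = -7774/(-552*I*sqrt(23)/5 + 294) = -7774/(294 - 552*I*sqrt(23)/5)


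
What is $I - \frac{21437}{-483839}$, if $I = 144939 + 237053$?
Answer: $\frac{184822648725}{483839} \approx 3.8199 \cdot 10^{5}$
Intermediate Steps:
$I = 381992$
$I - \frac{21437}{-483839} = 381992 - \frac{21437}{-483839} = 381992 - 21437 \left(- \frac{1}{483839}\right) = 381992 - - \frac{21437}{483839} = 381992 + \frac{21437}{483839} = \frac{184822648725}{483839}$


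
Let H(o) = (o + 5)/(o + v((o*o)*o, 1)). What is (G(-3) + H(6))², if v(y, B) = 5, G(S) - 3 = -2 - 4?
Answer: 4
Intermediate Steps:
G(S) = -3 (G(S) = 3 + (-2 - 4) = 3 - 6 = -3)
H(o) = 1 (H(o) = (o + 5)/(o + 5) = (5 + o)/(5 + o) = 1)
(G(-3) + H(6))² = (-3 + 1)² = (-2)² = 4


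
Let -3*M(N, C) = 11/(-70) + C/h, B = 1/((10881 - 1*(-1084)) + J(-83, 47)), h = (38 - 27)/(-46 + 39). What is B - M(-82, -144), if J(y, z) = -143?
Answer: 208183042/6827205 ≈ 30.493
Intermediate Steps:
h = -11/7 (h = 11/(-7) = 11*(-1/7) = -11/7 ≈ -1.5714)
B = 1/11822 (B = 1/((10881 - 1*(-1084)) - 143) = 1/((10881 + 1084) - 143) = 1/(11965 - 143) = 1/11822 ≈ 8.4588e-5)
M(N, C) = 11/210 + 7*C/33 (M(N, C) = -(11/(-70) + C/(-11/7))/3 = -(11*(-1/70) + C*(-7/11))/3 = -(-11/70 - 7*C/11)/3 = 11/210 + 7*C/33)
B - M(-82, -144) = 1/11822 - (11/210 + (7/33)*(-144)) = 1/11822 - (11/210 - 336/11) = 1/11822 - 1*(-70439/2310) = 1/11822 + 70439/2310 = 208183042/6827205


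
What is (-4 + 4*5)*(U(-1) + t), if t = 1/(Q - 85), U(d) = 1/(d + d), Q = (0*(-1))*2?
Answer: -696/85 ≈ -8.1882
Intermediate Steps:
Q = 0 (Q = 0*2 = 0)
U(d) = 1/(2*d)
t = -1/85 (t = 1/(0 - 85) = 1/(-85) = -1/85 ≈ -0.011765)
(-4 + 4*5)*(U(-1) + t) = (-4 + 4*5)*((½)/(-1) - 1/85) = (-4 + 20)*((½)*(-1) - 1/85) = 16*(-½ - 1/85) = 16*(-87/170) = -696/85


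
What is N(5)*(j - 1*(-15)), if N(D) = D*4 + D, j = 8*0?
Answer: 375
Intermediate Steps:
j = 0
N(D) = 5*D (N(D) = 4*D + D = 5*D)
N(5)*(j - 1*(-15)) = (5*5)*(0 - 1*(-15)) = 25*(0 + 15) = 25*15 = 375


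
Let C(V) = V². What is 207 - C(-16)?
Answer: -49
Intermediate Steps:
207 - C(-16) = 207 - 1*(-16)² = 207 - 1*256 = 207 - 256 = -49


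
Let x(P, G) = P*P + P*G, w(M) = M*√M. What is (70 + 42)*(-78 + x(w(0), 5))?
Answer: -8736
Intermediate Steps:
w(M) = M^(3/2)
x(P, G) = P² + G*P
(70 + 42)*(-78 + x(w(0), 5)) = (70 + 42)*(-78 + 0^(3/2)*(5 + 0^(3/2))) = 112*(-78 + 0*(5 + 0)) = 112*(-78 + 0*5) = 112*(-78 + 0) = 112*(-78) = -8736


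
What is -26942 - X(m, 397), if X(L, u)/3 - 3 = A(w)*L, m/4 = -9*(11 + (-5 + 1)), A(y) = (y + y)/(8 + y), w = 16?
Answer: -25943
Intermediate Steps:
A(y) = 2*y/(8 + y) (A(y) = (2*y)/(8 + y) = 2*y/(8 + y))
m = -252 (m = 4*(-9*(11 + (-5 + 1))) = 4*(-9*(11 - 4)) = 4*(-9*7) = 4*(-63) = -252)
X(L, u) = 9 + 4*L (X(L, u) = 9 + 3*((2*16/(8 + 16))*L) = 9 + 3*((2*16/24)*L) = 9 + 3*((2*16*(1/24))*L) = 9 + 3*(4*L/3) = 9 + 4*L)
-26942 - X(m, 397) = -26942 - (9 + 4*(-252)) = -26942 - (9 - 1008) = -26942 - 1*(-999) = -26942 + 999 = -25943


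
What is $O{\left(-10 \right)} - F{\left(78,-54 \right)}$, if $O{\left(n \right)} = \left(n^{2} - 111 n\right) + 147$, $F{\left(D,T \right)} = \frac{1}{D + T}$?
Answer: $\frac{32567}{24} \approx 1357.0$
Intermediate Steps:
$O{\left(n \right)} = 147 + n^{2} - 111 n$
$O{\left(-10 \right)} - F{\left(78,-54 \right)} = \left(147 + \left(-10\right)^{2} - -1110\right) - \frac{1}{78 - 54} = \left(147 + 100 + 1110\right) - \frac{1}{24} = 1357 - \frac{1}{24} = \frac{32567}{24}$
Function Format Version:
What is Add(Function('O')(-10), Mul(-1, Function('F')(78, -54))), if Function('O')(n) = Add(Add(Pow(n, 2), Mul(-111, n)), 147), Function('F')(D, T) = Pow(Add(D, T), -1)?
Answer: Rational(32567, 24) ≈ 1357.0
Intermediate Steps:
Function('O')(n) = Add(147, Pow(n, 2), Mul(-111, n))
Add(Function('O')(-10), Mul(-1, Function('F')(78, -54))) = Add(Add(147, Pow(-10, 2), Mul(-111, -10)), Mul(-1, Pow(Add(78, -54), -1))) = Add(Add(147, 100, 1110), Mul(-1, Pow(24, -1))) = Add(1357, Mul(-1, Rational(1, 24))) = Add(1357, Rational(-1, 24)) = Rational(32567, 24)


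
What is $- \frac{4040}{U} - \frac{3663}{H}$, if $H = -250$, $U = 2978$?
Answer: $\frac{4949207}{372250} \approx 13.295$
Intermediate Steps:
$- \frac{4040}{U} - \frac{3663}{H} = - \frac{4040}{2978} - \frac{3663}{-250} = \left(-4040\right) \frac{1}{2978} - - \frac{3663}{250} = - \frac{2020}{1489} + \frac{3663}{250} = \frac{4949207}{372250}$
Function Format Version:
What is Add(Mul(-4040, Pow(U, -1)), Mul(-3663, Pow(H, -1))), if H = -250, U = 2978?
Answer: Rational(4949207, 372250) ≈ 13.295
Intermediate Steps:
Add(Mul(-4040, Pow(U, -1)), Mul(-3663, Pow(H, -1))) = Add(Mul(-4040, Pow(2978, -1)), Mul(-3663, Pow(-250, -1))) = Add(Mul(-4040, Rational(1, 2978)), Mul(-3663, Rational(-1, 250))) = Add(Rational(-2020, 1489), Rational(3663, 250)) = Rational(4949207, 372250)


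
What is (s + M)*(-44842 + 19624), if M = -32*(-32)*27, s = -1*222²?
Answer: 545616648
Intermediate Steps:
s = -49284 (s = -1*49284 = -49284)
M = 27648 (M = 1024*27 = 27648)
(s + M)*(-44842 + 19624) = (-49284 + 27648)*(-44842 + 19624) = -21636*(-25218) = 545616648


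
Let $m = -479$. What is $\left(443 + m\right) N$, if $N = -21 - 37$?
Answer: $2088$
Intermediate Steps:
$N = -58$ ($N = -21 - 37 = -58$)
$\left(443 + m\right) N = \left(443 - 479\right) \left(-58\right) = \left(-36\right) \left(-58\right) = 2088$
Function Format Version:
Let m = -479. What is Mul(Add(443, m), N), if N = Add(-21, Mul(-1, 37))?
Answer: 2088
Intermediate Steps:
N = -58 (N = Add(-21, -37) = -58)
Mul(Add(443, m), N) = Mul(Add(443, -479), -58) = Mul(-36, -58) = 2088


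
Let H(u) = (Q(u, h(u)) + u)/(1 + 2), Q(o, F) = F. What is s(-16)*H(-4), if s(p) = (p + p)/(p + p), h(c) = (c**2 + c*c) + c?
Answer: 8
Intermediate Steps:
h(c) = c + 2*c**2 (h(c) = (c**2 + c**2) + c = 2*c**2 + c = c + 2*c**2)
H(u) = u/3 + u*(1 + 2*u)/3 (H(u) = (u*(1 + 2*u) + u)/(1 + 2) = (u + u*(1 + 2*u))/3 = (u + u*(1 + 2*u))*(1/3) = u/3 + u*(1 + 2*u)/3)
s(p) = 1 (s(p) = (2*p)/((2*p)) = (2*p)*(1/(2*p)) = 1)
s(-16)*H(-4) = 1*((2/3)*(-4)*(1 - 4)) = 1*((2/3)*(-4)*(-3)) = 1*8 = 8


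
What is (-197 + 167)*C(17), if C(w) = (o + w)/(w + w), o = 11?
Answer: -420/17 ≈ -24.706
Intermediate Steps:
C(w) = (11 + w)/(2*w) (C(w) = (11 + w)/(w + w) = (11 + w)/((2*w)) = (11 + w)*(1/(2*w)) = (11 + w)/(2*w))
(-197 + 167)*C(17) = (-197 + 167)*((1/2)*(11 + 17)/17) = -15*28/17 = -30*14/17 = -420/17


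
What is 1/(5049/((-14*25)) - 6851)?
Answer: -350/2402899 ≈ -0.00014566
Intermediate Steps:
1/(5049/((-14*25)) - 6851) = 1/(5049/(-350) - 6851) = 1/(5049*(-1/350) - 6851) = 1/(-5049/350 - 6851) = 1/(-2402899/350) = -350/2402899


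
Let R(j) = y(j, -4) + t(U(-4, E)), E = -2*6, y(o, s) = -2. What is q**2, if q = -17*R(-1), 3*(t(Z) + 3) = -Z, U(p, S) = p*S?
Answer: 127449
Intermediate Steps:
E = -12
U(p, S) = S*p
t(Z) = -3 - Z/3 (t(Z) = -3 + (-Z)/3 = -3 - Z/3)
R(j) = -21 (R(j) = -2 + (-3 - (-4)*(-4)) = -2 + (-3 - 1/3*48) = -2 + (-3 - 16) = -2 - 19 = -21)
q = 357 (q = -17*(-21) = 357)
q**2 = 357**2 = 127449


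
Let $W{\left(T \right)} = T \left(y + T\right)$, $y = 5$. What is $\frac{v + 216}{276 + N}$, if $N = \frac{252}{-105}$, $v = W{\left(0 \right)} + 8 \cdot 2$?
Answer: $\frac{145}{171} \approx 0.84795$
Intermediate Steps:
$W{\left(T \right)} = T \left(5 + T\right)$
$v = 16$ ($v = 0 \left(5 + 0\right) + 8 \cdot 2 = 0 \cdot 5 + 16 = 0 + 16 = 16$)
$N = - \frac{12}{5}$ ($N = 252 \left(- \frac{1}{105}\right) = - \frac{12}{5} \approx -2.4$)
$\frac{v + 216}{276 + N} = \frac{16 + 216}{276 - \frac{12}{5}} = \frac{232}{\frac{1368}{5}} = 232 \cdot \frac{5}{1368} = \frac{145}{171}$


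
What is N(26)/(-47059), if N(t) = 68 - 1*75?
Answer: 7/47059 ≈ 0.00014875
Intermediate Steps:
N(t) = -7 (N(t) = 68 - 75 = -7)
N(26)/(-47059) = -7/(-47059) = -7*(-1/47059) = 7/47059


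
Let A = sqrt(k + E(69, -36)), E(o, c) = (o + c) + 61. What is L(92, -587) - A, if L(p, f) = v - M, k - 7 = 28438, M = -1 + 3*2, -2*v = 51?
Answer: -61/2 - 3*sqrt(3171) ≈ -199.43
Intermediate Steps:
v = -51/2 (v = -1/2*51 = -51/2 ≈ -25.500)
M = 5 (M = -1 + 6 = 5)
E(o, c) = 61 + c + o (E(o, c) = (c + o) + 61 = 61 + c + o)
k = 28445 (k = 7 + 28438 = 28445)
A = 3*sqrt(3171) (A = sqrt(28445 + (61 - 36 + 69)) = sqrt(28445 + 94) = sqrt(28539) = 3*sqrt(3171) ≈ 168.93)
L(p, f) = -61/2 (L(p, f) = -51/2 - 1*5 = -51/2 - 5 = -61/2)
L(92, -587) - A = -61/2 - 3*sqrt(3171)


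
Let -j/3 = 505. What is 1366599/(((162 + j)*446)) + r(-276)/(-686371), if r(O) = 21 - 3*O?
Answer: -312835413697/138060781166 ≈ -2.2659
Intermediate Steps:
j = -1515 (j = -3*505 = -1515)
1366599/(((162 + j)*446)) + r(-276)/(-686371) = 1366599/(((162 - 1515)*446)) + (21 - 3*(-276))/(-686371) = 1366599/((-1353*446)) + (21 + 828)*(-1/686371) = 1366599/(-603438) + 849*(-1/686371) = 1366599*(-1/603438) - 849/686371 = -455533/201146 - 849/686371 = -312835413697/138060781166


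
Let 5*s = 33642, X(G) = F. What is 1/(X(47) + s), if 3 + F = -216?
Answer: 5/32547 ≈ 0.00015362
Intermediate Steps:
F = -219 (F = -3 - 216 = -219)
X(G) = -219
s = 33642/5 (s = (⅕)*33642 = 33642/5 ≈ 6728.4)
1/(X(47) + s) = 1/(-219 + 33642/5) = 1/(32547/5) = 5/32547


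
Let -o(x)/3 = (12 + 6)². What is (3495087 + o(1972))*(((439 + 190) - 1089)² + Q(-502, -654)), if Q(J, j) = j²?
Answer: 2233843625340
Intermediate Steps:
o(x) = -972 (o(x) = -3*(12 + 6)² = -3*18² = -3*324 = -972)
(3495087 + o(1972))*(((439 + 190) - 1089)² + Q(-502, -654)) = (3495087 - 972)*(((439 + 190) - 1089)² + (-654)²) = 3494115*((629 - 1089)² + 427716) = 3494115*((-460)² + 427716) = 3494115*(211600 + 427716) = 3494115*639316 = 2233843625340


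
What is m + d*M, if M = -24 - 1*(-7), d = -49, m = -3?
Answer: 830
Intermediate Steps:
M = -17 (M = -24 + 7 = -17)
m + d*M = -3 - 49*(-17) = -3 + 833 = 830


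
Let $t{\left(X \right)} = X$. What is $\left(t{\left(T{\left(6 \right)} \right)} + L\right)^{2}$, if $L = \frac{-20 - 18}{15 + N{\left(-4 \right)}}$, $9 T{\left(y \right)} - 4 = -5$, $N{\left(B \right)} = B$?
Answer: $\frac{124609}{9801} \approx 12.714$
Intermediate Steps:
$T{\left(y \right)} = - \frac{1}{9}$ ($T{\left(y \right)} = \frac{4}{9} + \frac{1}{9} \left(-5\right) = \frac{4}{9} - \frac{5}{9} = - \frac{1}{9}$)
$L = - \frac{38}{11}$ ($L = \frac{-20 - 18}{15 - 4} = - \frac{38}{11} \approx -3.4545$)
$\left(t{\left(T{\left(6 \right)} \right)} + L\right)^{2} = \left(- \frac{1}{9} - \frac{38}{11}\right)^{2} = \left(- \frac{353}{99}\right)^{2} = \frac{124609}{9801}$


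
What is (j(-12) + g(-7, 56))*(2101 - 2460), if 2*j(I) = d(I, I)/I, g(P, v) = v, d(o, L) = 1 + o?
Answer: -486445/24 ≈ -20269.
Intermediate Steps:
j(I) = (1 + I)/(2*I) (j(I) = ((1 + I)/I)/2 = (1 + I)/(2*I))
(j(-12) + g(-7, 56))*(2101 - 2460) = ((½)*(1 - 12)/(-12) + 56)*(2101 - 2460) = ((½)*(-1/12)*(-11) + 56)*(-359) = (11/24 + 56)*(-359) = (1355/24)*(-359) = -486445/24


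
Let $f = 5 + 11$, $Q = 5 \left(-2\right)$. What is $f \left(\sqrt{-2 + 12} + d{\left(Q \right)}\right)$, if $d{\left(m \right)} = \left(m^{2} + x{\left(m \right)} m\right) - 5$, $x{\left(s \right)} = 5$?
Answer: $720 + 16 \sqrt{10} \approx 770.6$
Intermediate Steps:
$Q = -10$
$d{\left(m \right)} = -5 + m^{2} + 5 m$ ($d{\left(m \right)} = \left(m^{2} + 5 m\right) - 5 = -5 + m^{2} + 5 m$)
$f = 16$
$f \left(\sqrt{-2 + 12} + d{\left(Q \right)}\right) = 16 \left(\sqrt{-2 + 12} + \left(-5 + \left(-10\right)^{2} + 5 \left(-10\right)\right)\right) = 16 \left(\sqrt{10} - -45\right) = 16 \left(\sqrt{10} + 45\right) = 16 \left(45 + \sqrt{10}\right) = 720 + 16 \sqrt{10}$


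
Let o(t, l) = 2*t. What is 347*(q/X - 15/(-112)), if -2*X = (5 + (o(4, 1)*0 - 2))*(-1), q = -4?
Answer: -295297/336 ≈ -878.86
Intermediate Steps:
X = 3/2 (X = -(5 + ((2*4)*0 - 2))*(-1)/2 = -(5 + (8*0 - 2))*(-1)/2 = -(5 + (0 - 2))*(-1)/2 = -(5 - 2)*(-1)/2 = -3*(-1)/2 = -½*(-3) = 3/2 ≈ 1.5000)
347*(q/X - 15/(-112)) = 347*(-4/3/2 - 15/(-112)) = 347*(-4*⅔ - 15*(-1/112)) = 347*(-8/3 + 15/112) = 347*(-851/336) = -295297/336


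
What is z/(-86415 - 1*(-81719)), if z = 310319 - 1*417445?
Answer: 53563/2348 ≈ 22.812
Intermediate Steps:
z = -107126 (z = 310319 - 417445 = -107126)
z/(-86415 - 1*(-81719)) = -107126/(-86415 - 1*(-81719)) = -107126/(-86415 + 81719) = -107126/(-4696) = -107126*(-1/4696) = 53563/2348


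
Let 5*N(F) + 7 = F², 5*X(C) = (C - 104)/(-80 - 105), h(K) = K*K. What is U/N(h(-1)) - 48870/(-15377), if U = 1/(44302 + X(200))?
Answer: 12015865739255/3780827932548 ≈ 3.1781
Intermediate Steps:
h(K) = K²
X(C) = 104/925 - C/925 (X(C) = ((C - 104)/(-80 - 105))/5 = ((-104 + C)/(-185))/5 = ((-104 + C)*(-1/185))/5 = (104/185 - C/185)/5 = 104/925 - C/925)
N(F) = -7/5 + F²/5
U = 925/40979254 (U = 1/(44302 + (104/925 - 1/925*200)) = 1/(44302 + (104/925 - 8/37)) = 1/(44302 - 96/925) = 1/(40979254/925) = 925/40979254 ≈ 2.2572e-5)
U/N(h(-1)) - 48870/(-15377) = 925/(40979254*(-7/5 + ((-1)²)²/5)) - 48870/(-15377) = 925/(40979254*(-7/5 + (⅕)*1²)) - 48870*(-1/15377) = 925/(40979254*(-7/5 + (⅕)*1)) + 48870/15377 = 925/(40979254*(-7/5 + ⅕)) + 48870/15377 = 925/(40979254*(-6/5)) + 48870/15377 = (925/40979254)*(-⅚) + 48870/15377 = -4625/245875524 + 48870/15377 = 12015865739255/3780827932548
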